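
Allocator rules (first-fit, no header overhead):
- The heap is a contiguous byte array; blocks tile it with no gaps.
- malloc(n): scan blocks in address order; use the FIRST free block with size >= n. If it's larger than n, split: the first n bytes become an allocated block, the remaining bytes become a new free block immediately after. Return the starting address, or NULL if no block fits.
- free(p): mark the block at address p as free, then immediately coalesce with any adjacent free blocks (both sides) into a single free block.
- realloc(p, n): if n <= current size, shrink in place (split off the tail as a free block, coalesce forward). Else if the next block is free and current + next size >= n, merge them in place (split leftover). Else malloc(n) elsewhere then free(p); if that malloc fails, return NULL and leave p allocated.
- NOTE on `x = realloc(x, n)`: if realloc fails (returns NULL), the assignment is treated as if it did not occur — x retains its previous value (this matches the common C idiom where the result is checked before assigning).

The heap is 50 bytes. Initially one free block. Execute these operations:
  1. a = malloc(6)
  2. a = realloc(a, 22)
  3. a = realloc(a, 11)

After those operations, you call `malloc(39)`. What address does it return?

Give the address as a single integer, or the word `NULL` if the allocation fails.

Answer: 11

Derivation:
Op 1: a = malloc(6) -> a = 0; heap: [0-5 ALLOC][6-49 FREE]
Op 2: a = realloc(a, 22) -> a = 0; heap: [0-21 ALLOC][22-49 FREE]
Op 3: a = realloc(a, 11) -> a = 0; heap: [0-10 ALLOC][11-49 FREE]
malloc(39): first-fit scan over [0-10 ALLOC][11-49 FREE] -> 11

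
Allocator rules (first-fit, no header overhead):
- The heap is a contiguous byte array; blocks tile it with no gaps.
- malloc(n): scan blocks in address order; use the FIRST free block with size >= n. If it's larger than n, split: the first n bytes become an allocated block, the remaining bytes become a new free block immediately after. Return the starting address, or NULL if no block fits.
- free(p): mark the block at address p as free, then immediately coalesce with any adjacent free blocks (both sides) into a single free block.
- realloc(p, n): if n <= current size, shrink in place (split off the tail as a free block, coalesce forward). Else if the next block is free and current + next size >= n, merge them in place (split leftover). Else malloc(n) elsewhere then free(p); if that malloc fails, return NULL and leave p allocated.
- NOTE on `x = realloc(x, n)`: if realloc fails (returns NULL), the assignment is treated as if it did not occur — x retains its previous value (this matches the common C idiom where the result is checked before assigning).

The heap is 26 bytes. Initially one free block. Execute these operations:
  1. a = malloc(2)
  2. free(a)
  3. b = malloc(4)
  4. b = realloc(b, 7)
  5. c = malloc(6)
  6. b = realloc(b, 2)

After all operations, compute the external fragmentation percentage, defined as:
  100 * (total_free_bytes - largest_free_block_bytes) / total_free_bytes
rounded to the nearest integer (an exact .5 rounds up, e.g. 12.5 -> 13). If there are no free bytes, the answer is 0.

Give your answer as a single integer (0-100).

Op 1: a = malloc(2) -> a = 0; heap: [0-1 ALLOC][2-25 FREE]
Op 2: free(a) -> (freed a); heap: [0-25 FREE]
Op 3: b = malloc(4) -> b = 0; heap: [0-3 ALLOC][4-25 FREE]
Op 4: b = realloc(b, 7) -> b = 0; heap: [0-6 ALLOC][7-25 FREE]
Op 5: c = malloc(6) -> c = 7; heap: [0-6 ALLOC][7-12 ALLOC][13-25 FREE]
Op 6: b = realloc(b, 2) -> b = 0; heap: [0-1 ALLOC][2-6 FREE][7-12 ALLOC][13-25 FREE]
Free blocks: [5 13] total_free=18 largest=13 -> 100*(18-13)/18 = 500/18 ≈ 27.778 -> rounds to 28

Answer: 28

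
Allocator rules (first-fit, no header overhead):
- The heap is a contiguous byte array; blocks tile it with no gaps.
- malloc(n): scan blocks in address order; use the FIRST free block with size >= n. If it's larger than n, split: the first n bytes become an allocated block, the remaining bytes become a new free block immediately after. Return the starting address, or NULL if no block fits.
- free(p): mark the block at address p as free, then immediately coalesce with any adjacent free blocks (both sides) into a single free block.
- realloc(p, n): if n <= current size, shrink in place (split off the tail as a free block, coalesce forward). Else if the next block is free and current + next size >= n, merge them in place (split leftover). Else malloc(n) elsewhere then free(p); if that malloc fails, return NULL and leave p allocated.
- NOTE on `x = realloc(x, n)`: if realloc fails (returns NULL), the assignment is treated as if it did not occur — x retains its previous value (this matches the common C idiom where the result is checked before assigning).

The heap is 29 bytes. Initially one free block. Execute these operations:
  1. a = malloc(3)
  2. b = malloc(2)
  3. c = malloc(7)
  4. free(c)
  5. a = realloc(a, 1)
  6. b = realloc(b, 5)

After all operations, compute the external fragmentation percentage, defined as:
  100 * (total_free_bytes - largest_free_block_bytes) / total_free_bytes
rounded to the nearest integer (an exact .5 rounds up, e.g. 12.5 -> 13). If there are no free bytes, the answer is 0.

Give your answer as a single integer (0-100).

Answer: 9

Derivation:
Op 1: a = malloc(3) -> a = 0; heap: [0-2 ALLOC][3-28 FREE]
Op 2: b = malloc(2) -> b = 3; heap: [0-2 ALLOC][3-4 ALLOC][5-28 FREE]
Op 3: c = malloc(7) -> c = 5; heap: [0-2 ALLOC][3-4 ALLOC][5-11 ALLOC][12-28 FREE]
Op 4: free(c) -> (freed c); heap: [0-2 ALLOC][3-4 ALLOC][5-28 FREE]
Op 5: a = realloc(a, 1) -> a = 0; heap: [0-0 ALLOC][1-2 FREE][3-4 ALLOC][5-28 FREE]
Op 6: b = realloc(b, 5) -> b = 3; heap: [0-0 ALLOC][1-2 FREE][3-7 ALLOC][8-28 FREE]
Free blocks: [2 21] total_free=23 largest=21 -> 100*(23-21)/23 = 200/23 ≈ 8.696 -> rounds to 9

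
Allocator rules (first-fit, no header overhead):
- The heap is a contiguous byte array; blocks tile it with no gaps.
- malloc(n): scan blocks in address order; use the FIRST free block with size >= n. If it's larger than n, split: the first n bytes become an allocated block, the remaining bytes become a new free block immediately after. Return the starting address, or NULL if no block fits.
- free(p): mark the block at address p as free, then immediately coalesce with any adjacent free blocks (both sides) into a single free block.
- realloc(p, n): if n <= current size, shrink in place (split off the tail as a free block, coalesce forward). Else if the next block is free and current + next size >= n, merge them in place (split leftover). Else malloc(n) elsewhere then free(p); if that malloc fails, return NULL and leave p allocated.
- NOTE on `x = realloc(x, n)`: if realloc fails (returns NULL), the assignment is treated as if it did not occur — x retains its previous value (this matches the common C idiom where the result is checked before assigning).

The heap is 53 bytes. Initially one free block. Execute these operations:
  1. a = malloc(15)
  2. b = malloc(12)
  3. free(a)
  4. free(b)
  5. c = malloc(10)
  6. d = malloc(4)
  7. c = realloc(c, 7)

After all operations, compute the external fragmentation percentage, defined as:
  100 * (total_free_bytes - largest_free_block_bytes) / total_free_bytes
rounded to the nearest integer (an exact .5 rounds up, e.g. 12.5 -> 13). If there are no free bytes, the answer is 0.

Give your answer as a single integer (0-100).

Op 1: a = malloc(15) -> a = 0; heap: [0-14 ALLOC][15-52 FREE]
Op 2: b = malloc(12) -> b = 15; heap: [0-14 ALLOC][15-26 ALLOC][27-52 FREE]
Op 3: free(a) -> (freed a); heap: [0-14 FREE][15-26 ALLOC][27-52 FREE]
Op 4: free(b) -> (freed b); heap: [0-52 FREE]
Op 5: c = malloc(10) -> c = 0; heap: [0-9 ALLOC][10-52 FREE]
Op 6: d = malloc(4) -> d = 10; heap: [0-9 ALLOC][10-13 ALLOC][14-52 FREE]
Op 7: c = realloc(c, 7) -> c = 0; heap: [0-6 ALLOC][7-9 FREE][10-13 ALLOC][14-52 FREE]
Free blocks: [3 39] total_free=42 largest=39 -> 100*(42-39)/42 = 300/42 ≈ 7.143 -> rounds to 7

Answer: 7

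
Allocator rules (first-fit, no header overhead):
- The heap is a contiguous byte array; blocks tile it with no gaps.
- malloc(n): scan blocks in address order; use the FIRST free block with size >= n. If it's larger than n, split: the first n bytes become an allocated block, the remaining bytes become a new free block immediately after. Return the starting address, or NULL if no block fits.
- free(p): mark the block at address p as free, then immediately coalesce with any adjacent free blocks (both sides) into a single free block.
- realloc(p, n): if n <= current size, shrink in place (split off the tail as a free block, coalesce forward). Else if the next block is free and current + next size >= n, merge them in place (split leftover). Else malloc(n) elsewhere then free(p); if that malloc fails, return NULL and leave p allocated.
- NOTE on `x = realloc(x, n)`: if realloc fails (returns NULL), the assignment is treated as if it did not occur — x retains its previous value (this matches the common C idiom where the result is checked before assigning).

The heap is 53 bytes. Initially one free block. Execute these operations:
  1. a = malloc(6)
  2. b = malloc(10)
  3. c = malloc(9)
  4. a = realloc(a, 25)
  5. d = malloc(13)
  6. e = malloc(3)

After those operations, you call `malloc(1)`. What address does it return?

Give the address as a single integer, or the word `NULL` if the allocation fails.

Answer: 3

Derivation:
Op 1: a = malloc(6) -> a = 0; heap: [0-5 ALLOC][6-52 FREE]
Op 2: b = malloc(10) -> b = 6; heap: [0-5 ALLOC][6-15 ALLOC][16-52 FREE]
Op 3: c = malloc(9) -> c = 16; heap: [0-5 ALLOC][6-15 ALLOC][16-24 ALLOC][25-52 FREE]
Op 4: a = realloc(a, 25) -> a = 25; heap: [0-5 FREE][6-15 ALLOC][16-24 ALLOC][25-49 ALLOC][50-52 FREE]
Op 5: d = malloc(13) -> d = NULL; heap: [0-5 FREE][6-15 ALLOC][16-24 ALLOC][25-49 ALLOC][50-52 FREE]
Op 6: e = malloc(3) -> e = 0; heap: [0-2 ALLOC][3-5 FREE][6-15 ALLOC][16-24 ALLOC][25-49 ALLOC][50-52 FREE]
malloc(1): first-fit scan over [0-2 ALLOC][3-5 FREE][6-15 ALLOC][16-24 ALLOC][25-49 ALLOC][50-52 FREE] -> 3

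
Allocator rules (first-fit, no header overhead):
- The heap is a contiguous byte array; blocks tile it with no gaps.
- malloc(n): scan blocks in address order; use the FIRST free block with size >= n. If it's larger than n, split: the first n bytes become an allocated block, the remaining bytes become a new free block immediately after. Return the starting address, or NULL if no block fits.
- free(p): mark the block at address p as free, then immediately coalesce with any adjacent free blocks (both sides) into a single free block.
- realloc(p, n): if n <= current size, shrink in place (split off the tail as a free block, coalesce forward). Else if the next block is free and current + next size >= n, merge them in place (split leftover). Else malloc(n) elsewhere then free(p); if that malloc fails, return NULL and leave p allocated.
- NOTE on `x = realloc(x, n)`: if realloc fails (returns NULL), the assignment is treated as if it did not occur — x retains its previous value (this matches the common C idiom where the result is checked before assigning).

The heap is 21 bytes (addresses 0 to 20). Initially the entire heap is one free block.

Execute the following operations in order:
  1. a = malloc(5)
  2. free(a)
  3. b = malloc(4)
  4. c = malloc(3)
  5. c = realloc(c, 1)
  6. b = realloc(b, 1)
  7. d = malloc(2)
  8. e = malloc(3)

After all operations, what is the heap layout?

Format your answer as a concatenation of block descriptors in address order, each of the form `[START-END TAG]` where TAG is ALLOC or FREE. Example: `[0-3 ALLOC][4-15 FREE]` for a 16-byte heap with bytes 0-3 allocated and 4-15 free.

Op 1: a = malloc(5) -> a = 0; heap: [0-4 ALLOC][5-20 FREE]
Op 2: free(a) -> (freed a); heap: [0-20 FREE]
Op 3: b = malloc(4) -> b = 0; heap: [0-3 ALLOC][4-20 FREE]
Op 4: c = malloc(3) -> c = 4; heap: [0-3 ALLOC][4-6 ALLOC][7-20 FREE]
Op 5: c = realloc(c, 1) -> c = 4; heap: [0-3 ALLOC][4-4 ALLOC][5-20 FREE]
Op 6: b = realloc(b, 1) -> b = 0; heap: [0-0 ALLOC][1-3 FREE][4-4 ALLOC][5-20 FREE]
Op 7: d = malloc(2) -> d = 1; heap: [0-0 ALLOC][1-2 ALLOC][3-3 FREE][4-4 ALLOC][5-20 FREE]
Op 8: e = malloc(3) -> e = 5; heap: [0-0 ALLOC][1-2 ALLOC][3-3 FREE][4-4 ALLOC][5-7 ALLOC][8-20 FREE]

Answer: [0-0 ALLOC][1-2 ALLOC][3-3 FREE][4-4 ALLOC][5-7 ALLOC][8-20 FREE]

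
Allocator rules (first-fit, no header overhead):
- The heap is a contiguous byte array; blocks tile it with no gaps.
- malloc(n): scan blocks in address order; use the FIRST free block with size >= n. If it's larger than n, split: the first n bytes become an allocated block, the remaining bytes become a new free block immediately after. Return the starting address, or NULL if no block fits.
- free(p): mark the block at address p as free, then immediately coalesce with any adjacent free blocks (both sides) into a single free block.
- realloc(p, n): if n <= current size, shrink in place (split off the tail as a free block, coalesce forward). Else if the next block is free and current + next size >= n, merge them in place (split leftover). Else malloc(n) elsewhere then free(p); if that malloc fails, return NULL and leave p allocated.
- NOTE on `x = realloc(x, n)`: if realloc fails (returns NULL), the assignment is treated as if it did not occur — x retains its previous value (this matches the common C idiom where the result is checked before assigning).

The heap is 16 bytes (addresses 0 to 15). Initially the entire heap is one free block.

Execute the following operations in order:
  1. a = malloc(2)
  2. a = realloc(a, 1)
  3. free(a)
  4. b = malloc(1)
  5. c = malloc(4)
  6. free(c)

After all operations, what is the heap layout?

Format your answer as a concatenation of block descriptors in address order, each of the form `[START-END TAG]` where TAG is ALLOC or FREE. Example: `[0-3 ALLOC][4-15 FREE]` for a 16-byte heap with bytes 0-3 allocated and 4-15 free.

Answer: [0-0 ALLOC][1-15 FREE]

Derivation:
Op 1: a = malloc(2) -> a = 0; heap: [0-1 ALLOC][2-15 FREE]
Op 2: a = realloc(a, 1) -> a = 0; heap: [0-0 ALLOC][1-15 FREE]
Op 3: free(a) -> (freed a); heap: [0-15 FREE]
Op 4: b = malloc(1) -> b = 0; heap: [0-0 ALLOC][1-15 FREE]
Op 5: c = malloc(4) -> c = 1; heap: [0-0 ALLOC][1-4 ALLOC][5-15 FREE]
Op 6: free(c) -> (freed c); heap: [0-0 ALLOC][1-15 FREE]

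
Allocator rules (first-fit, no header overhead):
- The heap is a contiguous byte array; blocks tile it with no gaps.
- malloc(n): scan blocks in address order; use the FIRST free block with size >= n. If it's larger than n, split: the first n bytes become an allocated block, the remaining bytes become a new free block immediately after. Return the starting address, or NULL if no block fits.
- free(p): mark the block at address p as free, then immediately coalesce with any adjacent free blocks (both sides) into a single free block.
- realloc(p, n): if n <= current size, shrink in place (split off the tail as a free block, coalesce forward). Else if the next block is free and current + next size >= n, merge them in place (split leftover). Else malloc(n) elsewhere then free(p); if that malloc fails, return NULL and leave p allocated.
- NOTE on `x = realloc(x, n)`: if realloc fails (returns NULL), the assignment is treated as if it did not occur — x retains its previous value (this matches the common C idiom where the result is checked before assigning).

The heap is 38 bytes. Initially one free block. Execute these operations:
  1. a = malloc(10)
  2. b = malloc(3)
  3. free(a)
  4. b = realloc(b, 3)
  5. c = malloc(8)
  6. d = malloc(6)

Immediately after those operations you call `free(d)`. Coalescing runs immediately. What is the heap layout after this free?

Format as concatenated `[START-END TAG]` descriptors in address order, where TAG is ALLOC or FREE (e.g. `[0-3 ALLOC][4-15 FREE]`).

Op 1: a = malloc(10) -> a = 0; heap: [0-9 ALLOC][10-37 FREE]
Op 2: b = malloc(3) -> b = 10; heap: [0-9 ALLOC][10-12 ALLOC][13-37 FREE]
Op 3: free(a) -> (freed a); heap: [0-9 FREE][10-12 ALLOC][13-37 FREE]
Op 4: b = realloc(b, 3) -> b = 10; heap: [0-9 FREE][10-12 ALLOC][13-37 FREE]
Op 5: c = malloc(8) -> c = 0; heap: [0-7 ALLOC][8-9 FREE][10-12 ALLOC][13-37 FREE]
Op 6: d = malloc(6) -> d = 13; heap: [0-7 ALLOC][8-9 FREE][10-12 ALLOC][13-18 ALLOC][19-37 FREE]
free(d): d = 13 -> block [13-18 ALLOC]; mark free, coalesce with adjacent free neighbors -> [0-7 ALLOC][8-9 FREE][10-12 ALLOC][13-37 FREE]

Answer: [0-7 ALLOC][8-9 FREE][10-12 ALLOC][13-37 FREE]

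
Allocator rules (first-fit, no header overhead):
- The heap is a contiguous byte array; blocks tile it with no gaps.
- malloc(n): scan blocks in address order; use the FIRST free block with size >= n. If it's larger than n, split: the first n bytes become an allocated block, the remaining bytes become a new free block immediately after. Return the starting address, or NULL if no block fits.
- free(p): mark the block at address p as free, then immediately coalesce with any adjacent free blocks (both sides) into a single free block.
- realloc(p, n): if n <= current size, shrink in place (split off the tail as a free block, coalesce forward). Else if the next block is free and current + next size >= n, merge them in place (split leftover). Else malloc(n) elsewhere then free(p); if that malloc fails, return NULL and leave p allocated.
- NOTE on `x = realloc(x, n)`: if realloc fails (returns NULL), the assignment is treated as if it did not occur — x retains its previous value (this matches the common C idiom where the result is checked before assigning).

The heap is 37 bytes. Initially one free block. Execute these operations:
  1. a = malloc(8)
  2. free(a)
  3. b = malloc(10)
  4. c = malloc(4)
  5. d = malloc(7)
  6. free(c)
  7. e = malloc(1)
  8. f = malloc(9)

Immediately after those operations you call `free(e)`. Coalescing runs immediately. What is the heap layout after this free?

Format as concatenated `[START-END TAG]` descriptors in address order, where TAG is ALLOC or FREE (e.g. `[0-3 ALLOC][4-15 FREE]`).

Answer: [0-9 ALLOC][10-13 FREE][14-20 ALLOC][21-29 ALLOC][30-36 FREE]

Derivation:
Op 1: a = malloc(8) -> a = 0; heap: [0-7 ALLOC][8-36 FREE]
Op 2: free(a) -> (freed a); heap: [0-36 FREE]
Op 3: b = malloc(10) -> b = 0; heap: [0-9 ALLOC][10-36 FREE]
Op 4: c = malloc(4) -> c = 10; heap: [0-9 ALLOC][10-13 ALLOC][14-36 FREE]
Op 5: d = malloc(7) -> d = 14; heap: [0-9 ALLOC][10-13 ALLOC][14-20 ALLOC][21-36 FREE]
Op 6: free(c) -> (freed c); heap: [0-9 ALLOC][10-13 FREE][14-20 ALLOC][21-36 FREE]
Op 7: e = malloc(1) -> e = 10; heap: [0-9 ALLOC][10-10 ALLOC][11-13 FREE][14-20 ALLOC][21-36 FREE]
Op 8: f = malloc(9) -> f = 21; heap: [0-9 ALLOC][10-10 ALLOC][11-13 FREE][14-20 ALLOC][21-29 ALLOC][30-36 FREE]
free(e): e = 10 -> block [10-10 ALLOC]; mark free, coalesce with adjacent free neighbors -> [0-9 ALLOC][10-13 FREE][14-20 ALLOC][21-29 ALLOC][30-36 FREE]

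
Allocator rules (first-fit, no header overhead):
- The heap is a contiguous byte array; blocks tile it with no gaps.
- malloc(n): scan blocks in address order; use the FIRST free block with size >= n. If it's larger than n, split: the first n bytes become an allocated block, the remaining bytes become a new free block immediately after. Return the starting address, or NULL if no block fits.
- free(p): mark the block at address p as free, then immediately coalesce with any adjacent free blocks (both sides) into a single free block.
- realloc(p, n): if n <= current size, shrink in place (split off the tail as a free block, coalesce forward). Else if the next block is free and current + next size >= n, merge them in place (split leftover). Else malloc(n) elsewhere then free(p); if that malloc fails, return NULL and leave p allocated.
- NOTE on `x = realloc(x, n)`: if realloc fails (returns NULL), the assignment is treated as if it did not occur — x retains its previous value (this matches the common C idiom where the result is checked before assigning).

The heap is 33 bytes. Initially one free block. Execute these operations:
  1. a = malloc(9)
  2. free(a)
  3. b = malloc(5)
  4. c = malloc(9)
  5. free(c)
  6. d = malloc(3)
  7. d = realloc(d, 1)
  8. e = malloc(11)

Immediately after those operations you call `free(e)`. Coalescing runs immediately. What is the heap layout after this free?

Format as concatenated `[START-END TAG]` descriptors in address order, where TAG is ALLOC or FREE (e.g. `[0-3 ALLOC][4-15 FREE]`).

Op 1: a = malloc(9) -> a = 0; heap: [0-8 ALLOC][9-32 FREE]
Op 2: free(a) -> (freed a); heap: [0-32 FREE]
Op 3: b = malloc(5) -> b = 0; heap: [0-4 ALLOC][5-32 FREE]
Op 4: c = malloc(9) -> c = 5; heap: [0-4 ALLOC][5-13 ALLOC][14-32 FREE]
Op 5: free(c) -> (freed c); heap: [0-4 ALLOC][5-32 FREE]
Op 6: d = malloc(3) -> d = 5; heap: [0-4 ALLOC][5-7 ALLOC][8-32 FREE]
Op 7: d = realloc(d, 1) -> d = 5; heap: [0-4 ALLOC][5-5 ALLOC][6-32 FREE]
Op 8: e = malloc(11) -> e = 6; heap: [0-4 ALLOC][5-5 ALLOC][6-16 ALLOC][17-32 FREE]
free(e): e = 6 -> block [6-16 ALLOC]; mark free, coalesce with adjacent free neighbors -> [0-4 ALLOC][5-5 ALLOC][6-32 FREE]

Answer: [0-4 ALLOC][5-5 ALLOC][6-32 FREE]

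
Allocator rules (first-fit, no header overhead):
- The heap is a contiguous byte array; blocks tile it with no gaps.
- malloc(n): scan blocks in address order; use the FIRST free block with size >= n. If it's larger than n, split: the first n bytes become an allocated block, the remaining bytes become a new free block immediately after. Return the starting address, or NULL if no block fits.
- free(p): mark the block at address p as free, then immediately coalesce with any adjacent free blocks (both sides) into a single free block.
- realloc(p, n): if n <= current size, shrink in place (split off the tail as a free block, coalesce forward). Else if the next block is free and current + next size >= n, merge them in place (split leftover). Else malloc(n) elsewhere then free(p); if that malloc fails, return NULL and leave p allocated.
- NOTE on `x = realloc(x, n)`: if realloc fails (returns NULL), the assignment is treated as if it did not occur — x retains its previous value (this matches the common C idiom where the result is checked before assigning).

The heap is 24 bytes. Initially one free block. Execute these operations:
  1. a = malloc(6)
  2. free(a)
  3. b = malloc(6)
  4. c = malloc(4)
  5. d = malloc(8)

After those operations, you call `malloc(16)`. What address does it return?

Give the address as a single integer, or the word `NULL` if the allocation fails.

Answer: NULL

Derivation:
Op 1: a = malloc(6) -> a = 0; heap: [0-5 ALLOC][6-23 FREE]
Op 2: free(a) -> (freed a); heap: [0-23 FREE]
Op 3: b = malloc(6) -> b = 0; heap: [0-5 ALLOC][6-23 FREE]
Op 4: c = malloc(4) -> c = 6; heap: [0-5 ALLOC][6-9 ALLOC][10-23 FREE]
Op 5: d = malloc(8) -> d = 10; heap: [0-5 ALLOC][6-9 ALLOC][10-17 ALLOC][18-23 FREE]
malloc(16): first-fit scan over [0-5 ALLOC][6-9 ALLOC][10-17 ALLOC][18-23 FREE] -> NULL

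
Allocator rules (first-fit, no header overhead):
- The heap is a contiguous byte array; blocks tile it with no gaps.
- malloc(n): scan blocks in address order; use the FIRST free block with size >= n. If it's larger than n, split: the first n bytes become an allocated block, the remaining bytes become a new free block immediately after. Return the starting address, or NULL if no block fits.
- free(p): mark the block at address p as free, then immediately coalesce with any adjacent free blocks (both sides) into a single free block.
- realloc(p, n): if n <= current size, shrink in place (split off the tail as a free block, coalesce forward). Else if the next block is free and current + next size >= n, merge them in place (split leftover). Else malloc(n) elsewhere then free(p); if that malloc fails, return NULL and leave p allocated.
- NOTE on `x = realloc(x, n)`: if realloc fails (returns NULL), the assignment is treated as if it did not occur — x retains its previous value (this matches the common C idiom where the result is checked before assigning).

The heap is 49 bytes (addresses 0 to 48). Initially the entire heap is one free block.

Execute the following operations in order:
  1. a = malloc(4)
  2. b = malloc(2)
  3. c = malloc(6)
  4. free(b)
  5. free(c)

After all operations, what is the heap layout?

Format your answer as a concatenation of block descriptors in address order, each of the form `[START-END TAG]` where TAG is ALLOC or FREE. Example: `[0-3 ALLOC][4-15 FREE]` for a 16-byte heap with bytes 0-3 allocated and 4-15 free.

Answer: [0-3 ALLOC][4-48 FREE]

Derivation:
Op 1: a = malloc(4) -> a = 0; heap: [0-3 ALLOC][4-48 FREE]
Op 2: b = malloc(2) -> b = 4; heap: [0-3 ALLOC][4-5 ALLOC][6-48 FREE]
Op 3: c = malloc(6) -> c = 6; heap: [0-3 ALLOC][4-5 ALLOC][6-11 ALLOC][12-48 FREE]
Op 4: free(b) -> (freed b); heap: [0-3 ALLOC][4-5 FREE][6-11 ALLOC][12-48 FREE]
Op 5: free(c) -> (freed c); heap: [0-3 ALLOC][4-48 FREE]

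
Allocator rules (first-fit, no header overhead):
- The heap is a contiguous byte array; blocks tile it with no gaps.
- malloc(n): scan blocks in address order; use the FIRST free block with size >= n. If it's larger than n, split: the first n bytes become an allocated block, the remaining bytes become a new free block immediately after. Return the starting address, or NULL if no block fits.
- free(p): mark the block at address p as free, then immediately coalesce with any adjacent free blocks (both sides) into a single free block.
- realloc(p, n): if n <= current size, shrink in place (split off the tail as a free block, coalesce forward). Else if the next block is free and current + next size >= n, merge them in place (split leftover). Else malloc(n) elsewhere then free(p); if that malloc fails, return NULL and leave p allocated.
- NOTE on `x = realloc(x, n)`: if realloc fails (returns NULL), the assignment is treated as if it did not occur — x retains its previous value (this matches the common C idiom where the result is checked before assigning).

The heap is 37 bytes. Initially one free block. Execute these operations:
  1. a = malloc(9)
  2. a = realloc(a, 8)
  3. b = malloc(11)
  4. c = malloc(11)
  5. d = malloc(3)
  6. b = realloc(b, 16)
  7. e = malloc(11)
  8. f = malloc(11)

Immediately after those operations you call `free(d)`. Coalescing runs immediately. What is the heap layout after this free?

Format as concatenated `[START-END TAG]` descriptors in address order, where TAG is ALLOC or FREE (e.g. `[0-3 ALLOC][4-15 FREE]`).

Answer: [0-7 ALLOC][8-18 ALLOC][19-29 ALLOC][30-36 FREE]

Derivation:
Op 1: a = malloc(9) -> a = 0; heap: [0-8 ALLOC][9-36 FREE]
Op 2: a = realloc(a, 8) -> a = 0; heap: [0-7 ALLOC][8-36 FREE]
Op 3: b = malloc(11) -> b = 8; heap: [0-7 ALLOC][8-18 ALLOC][19-36 FREE]
Op 4: c = malloc(11) -> c = 19; heap: [0-7 ALLOC][8-18 ALLOC][19-29 ALLOC][30-36 FREE]
Op 5: d = malloc(3) -> d = 30; heap: [0-7 ALLOC][8-18 ALLOC][19-29 ALLOC][30-32 ALLOC][33-36 FREE]
Op 6: b = realloc(b, 16) -> NULL (b unchanged); heap: [0-7 ALLOC][8-18 ALLOC][19-29 ALLOC][30-32 ALLOC][33-36 FREE]
Op 7: e = malloc(11) -> e = NULL; heap: [0-7 ALLOC][8-18 ALLOC][19-29 ALLOC][30-32 ALLOC][33-36 FREE]
Op 8: f = malloc(11) -> f = NULL; heap: [0-7 ALLOC][8-18 ALLOC][19-29 ALLOC][30-32 ALLOC][33-36 FREE]
free(d): d = 30 -> block [30-32 ALLOC]; mark free, coalesce with adjacent free neighbors -> [0-7 ALLOC][8-18 ALLOC][19-29 ALLOC][30-36 FREE]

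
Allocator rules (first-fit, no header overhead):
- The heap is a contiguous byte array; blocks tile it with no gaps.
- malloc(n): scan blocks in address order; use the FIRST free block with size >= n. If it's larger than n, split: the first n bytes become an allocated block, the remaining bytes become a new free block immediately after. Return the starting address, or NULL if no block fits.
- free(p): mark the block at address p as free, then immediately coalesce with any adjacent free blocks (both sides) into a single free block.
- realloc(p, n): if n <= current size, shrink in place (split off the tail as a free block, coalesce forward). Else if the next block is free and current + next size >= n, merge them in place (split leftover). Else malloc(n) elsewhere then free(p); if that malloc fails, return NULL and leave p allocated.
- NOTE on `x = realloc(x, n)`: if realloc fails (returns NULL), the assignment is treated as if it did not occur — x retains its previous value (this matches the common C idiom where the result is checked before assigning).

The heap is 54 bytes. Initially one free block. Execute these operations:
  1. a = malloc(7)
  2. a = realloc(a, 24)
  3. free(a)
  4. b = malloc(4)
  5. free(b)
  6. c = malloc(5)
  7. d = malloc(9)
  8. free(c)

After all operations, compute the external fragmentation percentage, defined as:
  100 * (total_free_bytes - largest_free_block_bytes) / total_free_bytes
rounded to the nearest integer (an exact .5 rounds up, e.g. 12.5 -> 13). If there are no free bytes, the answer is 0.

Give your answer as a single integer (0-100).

Answer: 11

Derivation:
Op 1: a = malloc(7) -> a = 0; heap: [0-6 ALLOC][7-53 FREE]
Op 2: a = realloc(a, 24) -> a = 0; heap: [0-23 ALLOC][24-53 FREE]
Op 3: free(a) -> (freed a); heap: [0-53 FREE]
Op 4: b = malloc(4) -> b = 0; heap: [0-3 ALLOC][4-53 FREE]
Op 5: free(b) -> (freed b); heap: [0-53 FREE]
Op 6: c = malloc(5) -> c = 0; heap: [0-4 ALLOC][5-53 FREE]
Op 7: d = malloc(9) -> d = 5; heap: [0-4 ALLOC][5-13 ALLOC][14-53 FREE]
Op 8: free(c) -> (freed c); heap: [0-4 FREE][5-13 ALLOC][14-53 FREE]
Free blocks: [5 40] total_free=45 largest=40 -> 100*(45-40)/45 = 500/45 ≈ 11.111 -> rounds to 11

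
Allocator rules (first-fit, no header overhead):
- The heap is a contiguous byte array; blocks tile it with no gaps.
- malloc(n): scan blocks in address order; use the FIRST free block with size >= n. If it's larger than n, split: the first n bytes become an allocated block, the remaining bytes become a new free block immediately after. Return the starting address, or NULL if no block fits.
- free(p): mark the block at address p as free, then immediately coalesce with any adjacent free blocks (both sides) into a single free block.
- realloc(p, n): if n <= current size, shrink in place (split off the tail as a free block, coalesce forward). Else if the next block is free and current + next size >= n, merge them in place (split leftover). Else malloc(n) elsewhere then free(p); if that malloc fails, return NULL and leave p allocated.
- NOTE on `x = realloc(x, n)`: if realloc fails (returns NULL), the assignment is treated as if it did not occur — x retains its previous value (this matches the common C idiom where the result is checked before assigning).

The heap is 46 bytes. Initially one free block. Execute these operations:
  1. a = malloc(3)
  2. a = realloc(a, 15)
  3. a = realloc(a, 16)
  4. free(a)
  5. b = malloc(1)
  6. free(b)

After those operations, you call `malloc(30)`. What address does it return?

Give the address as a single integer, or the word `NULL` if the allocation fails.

Op 1: a = malloc(3) -> a = 0; heap: [0-2 ALLOC][3-45 FREE]
Op 2: a = realloc(a, 15) -> a = 0; heap: [0-14 ALLOC][15-45 FREE]
Op 3: a = realloc(a, 16) -> a = 0; heap: [0-15 ALLOC][16-45 FREE]
Op 4: free(a) -> (freed a); heap: [0-45 FREE]
Op 5: b = malloc(1) -> b = 0; heap: [0-0 ALLOC][1-45 FREE]
Op 6: free(b) -> (freed b); heap: [0-45 FREE]
malloc(30): first-fit scan over [0-45 FREE] -> 0

Answer: 0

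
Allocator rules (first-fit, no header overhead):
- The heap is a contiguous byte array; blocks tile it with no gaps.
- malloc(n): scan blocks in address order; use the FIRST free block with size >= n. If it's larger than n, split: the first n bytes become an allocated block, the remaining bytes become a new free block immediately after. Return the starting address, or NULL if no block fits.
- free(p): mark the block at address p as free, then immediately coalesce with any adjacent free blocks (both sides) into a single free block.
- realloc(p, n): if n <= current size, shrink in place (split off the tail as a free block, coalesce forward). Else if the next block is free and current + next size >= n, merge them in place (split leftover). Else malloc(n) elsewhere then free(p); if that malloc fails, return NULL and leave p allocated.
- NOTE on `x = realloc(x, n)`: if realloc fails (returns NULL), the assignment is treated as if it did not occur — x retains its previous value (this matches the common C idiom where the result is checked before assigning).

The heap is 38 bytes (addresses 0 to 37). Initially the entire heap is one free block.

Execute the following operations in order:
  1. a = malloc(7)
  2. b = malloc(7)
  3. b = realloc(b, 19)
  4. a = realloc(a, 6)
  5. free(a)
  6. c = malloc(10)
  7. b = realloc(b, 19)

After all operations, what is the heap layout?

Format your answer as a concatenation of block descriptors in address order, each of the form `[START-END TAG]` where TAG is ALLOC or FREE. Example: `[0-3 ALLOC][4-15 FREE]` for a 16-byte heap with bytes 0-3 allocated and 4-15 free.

Op 1: a = malloc(7) -> a = 0; heap: [0-6 ALLOC][7-37 FREE]
Op 2: b = malloc(7) -> b = 7; heap: [0-6 ALLOC][7-13 ALLOC][14-37 FREE]
Op 3: b = realloc(b, 19) -> b = 7; heap: [0-6 ALLOC][7-25 ALLOC][26-37 FREE]
Op 4: a = realloc(a, 6) -> a = 0; heap: [0-5 ALLOC][6-6 FREE][7-25 ALLOC][26-37 FREE]
Op 5: free(a) -> (freed a); heap: [0-6 FREE][7-25 ALLOC][26-37 FREE]
Op 6: c = malloc(10) -> c = 26; heap: [0-6 FREE][7-25 ALLOC][26-35 ALLOC][36-37 FREE]
Op 7: b = realloc(b, 19) -> b = 7; heap: [0-6 FREE][7-25 ALLOC][26-35 ALLOC][36-37 FREE]

Answer: [0-6 FREE][7-25 ALLOC][26-35 ALLOC][36-37 FREE]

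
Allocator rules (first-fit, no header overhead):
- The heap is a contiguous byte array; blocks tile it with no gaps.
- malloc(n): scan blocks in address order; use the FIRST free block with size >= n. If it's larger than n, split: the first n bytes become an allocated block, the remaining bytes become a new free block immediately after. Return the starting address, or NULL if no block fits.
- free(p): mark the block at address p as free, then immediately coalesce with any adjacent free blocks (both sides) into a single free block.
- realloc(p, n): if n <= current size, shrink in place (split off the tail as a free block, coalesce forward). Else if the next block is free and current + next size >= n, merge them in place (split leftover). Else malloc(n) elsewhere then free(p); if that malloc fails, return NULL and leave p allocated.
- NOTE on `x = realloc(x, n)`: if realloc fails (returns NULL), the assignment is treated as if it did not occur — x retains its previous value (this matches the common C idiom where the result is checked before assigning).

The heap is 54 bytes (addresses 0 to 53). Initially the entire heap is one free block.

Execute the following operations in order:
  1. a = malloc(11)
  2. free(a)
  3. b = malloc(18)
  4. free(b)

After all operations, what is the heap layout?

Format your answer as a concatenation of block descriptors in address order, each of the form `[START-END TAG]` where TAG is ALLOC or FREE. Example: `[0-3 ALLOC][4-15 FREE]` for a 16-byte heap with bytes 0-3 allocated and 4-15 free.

Op 1: a = malloc(11) -> a = 0; heap: [0-10 ALLOC][11-53 FREE]
Op 2: free(a) -> (freed a); heap: [0-53 FREE]
Op 3: b = malloc(18) -> b = 0; heap: [0-17 ALLOC][18-53 FREE]
Op 4: free(b) -> (freed b); heap: [0-53 FREE]

Answer: [0-53 FREE]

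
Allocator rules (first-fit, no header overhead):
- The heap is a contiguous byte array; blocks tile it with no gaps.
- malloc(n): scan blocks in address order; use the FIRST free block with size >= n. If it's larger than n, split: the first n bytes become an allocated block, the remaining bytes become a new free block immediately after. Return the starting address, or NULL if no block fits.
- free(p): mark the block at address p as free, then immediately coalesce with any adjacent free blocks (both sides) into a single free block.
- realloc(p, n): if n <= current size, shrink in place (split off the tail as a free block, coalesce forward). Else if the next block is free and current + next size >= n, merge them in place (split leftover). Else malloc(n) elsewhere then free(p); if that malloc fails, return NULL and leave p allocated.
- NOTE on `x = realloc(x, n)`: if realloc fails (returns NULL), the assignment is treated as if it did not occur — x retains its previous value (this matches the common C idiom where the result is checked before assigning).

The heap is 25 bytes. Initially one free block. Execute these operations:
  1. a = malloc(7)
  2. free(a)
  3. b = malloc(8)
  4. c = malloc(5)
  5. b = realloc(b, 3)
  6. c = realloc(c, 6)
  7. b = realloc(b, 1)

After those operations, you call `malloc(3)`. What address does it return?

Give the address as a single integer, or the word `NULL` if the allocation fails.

Op 1: a = malloc(7) -> a = 0; heap: [0-6 ALLOC][7-24 FREE]
Op 2: free(a) -> (freed a); heap: [0-24 FREE]
Op 3: b = malloc(8) -> b = 0; heap: [0-7 ALLOC][8-24 FREE]
Op 4: c = malloc(5) -> c = 8; heap: [0-7 ALLOC][8-12 ALLOC][13-24 FREE]
Op 5: b = realloc(b, 3) -> b = 0; heap: [0-2 ALLOC][3-7 FREE][8-12 ALLOC][13-24 FREE]
Op 6: c = realloc(c, 6) -> c = 8; heap: [0-2 ALLOC][3-7 FREE][8-13 ALLOC][14-24 FREE]
Op 7: b = realloc(b, 1) -> b = 0; heap: [0-0 ALLOC][1-7 FREE][8-13 ALLOC][14-24 FREE]
malloc(3): first-fit scan over [0-0 ALLOC][1-7 FREE][8-13 ALLOC][14-24 FREE] -> 1

Answer: 1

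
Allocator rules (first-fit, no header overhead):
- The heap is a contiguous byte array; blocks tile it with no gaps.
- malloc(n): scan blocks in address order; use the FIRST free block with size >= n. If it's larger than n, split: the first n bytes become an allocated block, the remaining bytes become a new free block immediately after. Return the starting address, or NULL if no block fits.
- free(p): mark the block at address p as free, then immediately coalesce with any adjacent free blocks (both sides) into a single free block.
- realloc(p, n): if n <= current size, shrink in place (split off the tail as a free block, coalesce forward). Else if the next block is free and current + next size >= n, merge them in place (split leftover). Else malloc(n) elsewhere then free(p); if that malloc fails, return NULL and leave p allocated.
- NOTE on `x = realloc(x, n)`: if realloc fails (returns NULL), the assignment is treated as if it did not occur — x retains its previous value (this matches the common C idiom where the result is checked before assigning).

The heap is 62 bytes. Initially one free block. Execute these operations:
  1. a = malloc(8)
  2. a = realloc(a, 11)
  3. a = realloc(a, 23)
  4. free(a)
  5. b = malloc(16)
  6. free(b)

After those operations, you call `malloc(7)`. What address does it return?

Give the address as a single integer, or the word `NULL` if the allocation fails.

Answer: 0

Derivation:
Op 1: a = malloc(8) -> a = 0; heap: [0-7 ALLOC][8-61 FREE]
Op 2: a = realloc(a, 11) -> a = 0; heap: [0-10 ALLOC][11-61 FREE]
Op 3: a = realloc(a, 23) -> a = 0; heap: [0-22 ALLOC][23-61 FREE]
Op 4: free(a) -> (freed a); heap: [0-61 FREE]
Op 5: b = malloc(16) -> b = 0; heap: [0-15 ALLOC][16-61 FREE]
Op 6: free(b) -> (freed b); heap: [0-61 FREE]
malloc(7): first-fit scan over [0-61 FREE] -> 0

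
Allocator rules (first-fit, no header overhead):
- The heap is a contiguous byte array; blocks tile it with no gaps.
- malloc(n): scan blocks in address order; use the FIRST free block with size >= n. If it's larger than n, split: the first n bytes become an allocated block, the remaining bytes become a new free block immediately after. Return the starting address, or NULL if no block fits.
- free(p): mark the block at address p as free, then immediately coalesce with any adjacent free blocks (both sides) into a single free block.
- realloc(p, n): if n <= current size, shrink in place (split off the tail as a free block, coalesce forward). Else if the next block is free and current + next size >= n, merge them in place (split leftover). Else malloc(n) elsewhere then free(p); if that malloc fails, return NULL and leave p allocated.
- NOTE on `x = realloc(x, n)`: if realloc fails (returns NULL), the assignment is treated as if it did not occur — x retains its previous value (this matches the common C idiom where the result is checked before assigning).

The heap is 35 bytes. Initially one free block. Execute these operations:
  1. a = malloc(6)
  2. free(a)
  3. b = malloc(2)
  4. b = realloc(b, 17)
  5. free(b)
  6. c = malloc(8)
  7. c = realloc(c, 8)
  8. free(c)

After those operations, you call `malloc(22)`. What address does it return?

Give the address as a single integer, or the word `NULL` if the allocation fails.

Answer: 0

Derivation:
Op 1: a = malloc(6) -> a = 0; heap: [0-5 ALLOC][6-34 FREE]
Op 2: free(a) -> (freed a); heap: [0-34 FREE]
Op 3: b = malloc(2) -> b = 0; heap: [0-1 ALLOC][2-34 FREE]
Op 4: b = realloc(b, 17) -> b = 0; heap: [0-16 ALLOC][17-34 FREE]
Op 5: free(b) -> (freed b); heap: [0-34 FREE]
Op 6: c = malloc(8) -> c = 0; heap: [0-7 ALLOC][8-34 FREE]
Op 7: c = realloc(c, 8) -> c = 0; heap: [0-7 ALLOC][8-34 FREE]
Op 8: free(c) -> (freed c); heap: [0-34 FREE]
malloc(22): first-fit scan over [0-34 FREE] -> 0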